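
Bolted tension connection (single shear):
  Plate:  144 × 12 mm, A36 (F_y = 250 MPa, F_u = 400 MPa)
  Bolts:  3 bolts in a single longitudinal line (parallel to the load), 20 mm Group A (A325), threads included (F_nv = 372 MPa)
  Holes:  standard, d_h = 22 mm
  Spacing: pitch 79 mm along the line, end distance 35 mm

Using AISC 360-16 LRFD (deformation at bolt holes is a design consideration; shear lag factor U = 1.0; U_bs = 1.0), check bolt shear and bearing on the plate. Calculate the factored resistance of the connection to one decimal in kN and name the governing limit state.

Bolt shear: A_b = π(20)²/4 = 314.16 mm². φR_n = 0.75 × 372 × 314.16 × 3 × 1 = 263.0 kN.
Bearing (12 mm plate, F_u = 400 MPa): end bolts L_c = 35 − 22/2 = 24, R_n = min(1.2×24×12×400, 2.4×20×12×400) = 138.24 kN/bolt; interior L_c = 79 − 22 = 57, R_n = 230.4 kN/bolt. φR_n = 0.75 × (1×138.24 + 2×230.4) = 449.3 kN.
Governing: min(263.0, 449.3) = 263.0 kN → bolt shear.

263.0 kN (bolt shear governs)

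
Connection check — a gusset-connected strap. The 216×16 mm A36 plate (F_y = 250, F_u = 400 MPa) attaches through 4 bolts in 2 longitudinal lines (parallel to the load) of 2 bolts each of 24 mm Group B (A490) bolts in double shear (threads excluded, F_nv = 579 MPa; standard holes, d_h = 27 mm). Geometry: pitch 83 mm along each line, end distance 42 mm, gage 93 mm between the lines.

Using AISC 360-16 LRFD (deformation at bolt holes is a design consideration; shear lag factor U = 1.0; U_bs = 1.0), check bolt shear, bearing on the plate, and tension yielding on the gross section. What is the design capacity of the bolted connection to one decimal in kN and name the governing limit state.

777.6 kN (gross-section yield governs)

Bolt shear: A_b = π(24)²/4 = 452.39 mm². φR_n = 0.75 × 579 × 452.39 × 4 × 2 = 1571.6 kN.
Bearing (16 mm plate, F_u = 400 MPa): end bolts L_c = 42 − 27/2 = 28.5, R_n = min(1.2×28.5×16×400, 2.4×24×16×400) = 218.88 kN/bolt; interior L_c = 83 − 27 = 56, R_n = 368.64 kN/bolt. φR_n = 0.75 × (2×218.88 + 2×368.64) = 881.3 kN.
Tension yield (gross): A_g = 216×16 = 3456 mm². φR_n = 0.90 × 250 × 3456 = 777.6 kN.
Governing: min(1571.6, 881.3, 777.6) = 777.6 kN → gross-section yield.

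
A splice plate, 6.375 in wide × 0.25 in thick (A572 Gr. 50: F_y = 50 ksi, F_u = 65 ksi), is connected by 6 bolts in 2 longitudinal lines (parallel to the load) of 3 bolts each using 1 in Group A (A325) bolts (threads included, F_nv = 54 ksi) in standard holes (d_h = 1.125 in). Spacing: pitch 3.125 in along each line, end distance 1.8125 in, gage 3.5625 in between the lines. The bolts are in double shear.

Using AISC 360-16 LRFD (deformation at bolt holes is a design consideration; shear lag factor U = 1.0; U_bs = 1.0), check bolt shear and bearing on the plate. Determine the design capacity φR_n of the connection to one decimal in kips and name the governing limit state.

Bolt shear: A_b = π(1)²/4 = 0.7854 in². φR_n = 0.75 × 54 × 0.7854 × 6 × 2 = 381.7 kips.
Bearing (0.25 in plate, F_u = 65 ksi): end bolts L_c = 1.8125 − 1.125/2 = 1.25, R_n = min(1.2×1.25×0.25×65, 2.4×1×0.25×65) = 24.375 kips/bolt; interior L_c = 3.125 − 1.125 = 2, R_n = 39 kips/bolt. φR_n = 0.75 × (2×24.375 + 4×39) = 153.6 kips.
Governing: min(381.7, 153.6) = 153.6 kips → bearing.

153.6 kips (bearing governs)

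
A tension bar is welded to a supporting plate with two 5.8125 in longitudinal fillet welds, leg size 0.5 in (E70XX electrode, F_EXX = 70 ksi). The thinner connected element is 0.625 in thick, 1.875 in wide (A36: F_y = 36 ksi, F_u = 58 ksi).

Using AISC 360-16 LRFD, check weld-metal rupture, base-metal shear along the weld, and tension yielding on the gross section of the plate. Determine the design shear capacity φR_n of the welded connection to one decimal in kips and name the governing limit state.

38.0 kips (gross-section yield governs)

Weld metal: throat = 0.707×0.5 = 0.3535 in, L = 2×5.8125 = 11.625 in. φR_n = 0.75 × 0.6 × 70 × 0.3535 × 11.625 = 129.4 kips.
Base metal shear (0.625 in plate): yield φR_n = 1.0×0.6×36×0.625×11.625 = 156.9 kips; rupture φR_n = 0.75×0.6×58×0.625×11.625 = 189.6 kips; take 156.9 kips (yield).
Tension yield (gross): A_g = 1.875×0.625 = 1.1719 in². φR_n = 0.90 × 36 × 1.1719 = 38.0 kips.
Governing: min(129.4, 156.9, 38.0) = 38.0 kips → gross-section yield.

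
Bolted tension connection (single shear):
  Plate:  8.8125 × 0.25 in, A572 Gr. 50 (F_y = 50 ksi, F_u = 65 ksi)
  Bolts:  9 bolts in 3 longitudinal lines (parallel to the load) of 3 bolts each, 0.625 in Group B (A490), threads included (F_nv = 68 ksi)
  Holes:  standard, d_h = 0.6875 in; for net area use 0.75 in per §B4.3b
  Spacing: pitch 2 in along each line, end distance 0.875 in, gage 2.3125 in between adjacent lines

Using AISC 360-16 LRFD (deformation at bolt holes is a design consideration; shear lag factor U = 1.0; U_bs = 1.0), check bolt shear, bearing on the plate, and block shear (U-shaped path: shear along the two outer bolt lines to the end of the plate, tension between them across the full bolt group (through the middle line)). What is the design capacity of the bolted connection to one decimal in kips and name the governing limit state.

Bolt shear: A_b = π(0.625)²/4 = 0.3068 in². φR_n = 0.75 × 68 × 0.3068 × 9 × 1 = 140.8 kips.
Bearing (0.25 in plate, F_u = 65 ksi): end bolts L_c = 0.875 − 0.6875/2 = 0.53125, R_n = min(1.2×0.53125×0.25×65, 2.4×0.625×0.25×65) = 10.359 kips/bolt; interior L_c = 2 − 0.6875 = 1.3125, R_n = 24.375 kips/bolt. φR_n = 0.75 × (3×10.359 + 6×24.375) = 133.0 kips.
Block shear: shear path 2×[0.875+2×2] = 2×4.875 in, A_gv = 2.4375, A_nv = 2×(4.875 − 2.5×0.75)×0.25 = 1.5 in²; tension across gage: (4.625 − 2×0.75)×0.25 = 0.78125 in². R_n = min(0.6×65×1.5, 0.6×50×2.4375) + 1.0×65×0.78125 = min(58.5, 73.125) + 50.781 = 109.28 kips. φR_n = 0.75 × 109.28 = 82.0 kips.
Governing: min(140.8, 133.0, 82.0) = 82.0 kips → block shear.

82.0 kips (block shear governs)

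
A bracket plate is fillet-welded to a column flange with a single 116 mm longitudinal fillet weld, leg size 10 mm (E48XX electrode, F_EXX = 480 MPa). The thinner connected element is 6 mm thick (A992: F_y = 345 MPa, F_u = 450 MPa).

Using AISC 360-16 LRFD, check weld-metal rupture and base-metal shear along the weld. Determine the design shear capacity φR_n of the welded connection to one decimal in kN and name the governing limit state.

140.9 kN (base-metal shear governs)

Weld metal: throat = 0.707×10 = 7.07 mm, L = 116 mm. φR_n = 0.75 × 0.6 × 480 × 7.07 × 116 = 177.1 kN.
Base metal shear (6 mm plate): yield φR_n = 1.0×0.6×345×6×116 = 144.1 kN; rupture φR_n = 0.75×0.6×450×6×116 = 140.9 kN; take 140.9 kN (rupture).
Governing: min(177.1, 140.9) = 140.9 kN → base-metal shear.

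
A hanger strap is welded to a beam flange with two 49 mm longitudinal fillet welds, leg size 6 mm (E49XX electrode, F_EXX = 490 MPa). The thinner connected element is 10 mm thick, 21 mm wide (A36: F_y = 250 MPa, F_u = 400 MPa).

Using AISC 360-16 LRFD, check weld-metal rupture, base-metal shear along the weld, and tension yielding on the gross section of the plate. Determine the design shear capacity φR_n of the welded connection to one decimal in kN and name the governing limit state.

47.3 kN (gross-section yield governs)

Weld metal: throat = 0.707×6 = 4.242 mm, L = 2×49 = 98 mm. φR_n = 0.75 × 0.6 × 490 × 4.242 × 98 = 91.7 kN.
Base metal shear (10 mm plate): yield φR_n = 1.0×0.6×250×10×98 = 147.0 kN; rupture φR_n = 0.75×0.6×400×10×98 = 176.4 kN; take 147.0 kN (yield).
Tension yield (gross): A_g = 21×10 = 210 mm². φR_n = 0.90 × 250 × 210 = 47.3 kN.
Governing: min(91.7, 147.0, 47.3) = 47.3 kN → gross-section yield.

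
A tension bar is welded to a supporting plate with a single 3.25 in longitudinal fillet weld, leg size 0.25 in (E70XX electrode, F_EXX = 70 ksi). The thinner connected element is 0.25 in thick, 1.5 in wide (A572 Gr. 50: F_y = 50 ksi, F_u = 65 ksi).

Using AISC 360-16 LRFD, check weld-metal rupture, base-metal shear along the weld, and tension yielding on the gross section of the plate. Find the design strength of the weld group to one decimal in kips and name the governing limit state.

16.9 kips (gross-section yield governs)

Weld metal: throat = 0.707×0.25 = 0.17675 in, L = 3.25 in. φR_n = 0.75 × 0.6 × 70 × 0.17675 × 3.25 = 18.1 kips.
Base metal shear (0.25 in plate): yield φR_n = 1.0×0.6×50×0.25×3.25 = 24.4 kips; rupture φR_n = 0.75×0.6×65×0.25×3.25 = 23.8 kips; take 23.8 kips (rupture).
Tension yield (gross): A_g = 1.5×0.25 = 0.375 in². φR_n = 0.90 × 50 × 0.375 = 16.9 kips.
Governing: min(18.1, 23.8, 16.9) = 16.9 kips → gross-section yield.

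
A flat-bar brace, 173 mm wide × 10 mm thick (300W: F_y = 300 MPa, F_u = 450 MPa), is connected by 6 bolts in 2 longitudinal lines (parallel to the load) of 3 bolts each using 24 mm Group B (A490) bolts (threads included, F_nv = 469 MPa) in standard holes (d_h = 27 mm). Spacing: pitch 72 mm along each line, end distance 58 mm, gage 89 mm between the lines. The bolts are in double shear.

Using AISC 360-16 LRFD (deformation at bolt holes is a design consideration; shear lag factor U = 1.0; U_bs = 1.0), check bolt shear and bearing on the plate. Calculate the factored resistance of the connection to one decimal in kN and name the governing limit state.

Bolt shear: A_b = π(24)²/4 = 452.39 mm². φR_n = 0.75 × 469 × 452.39 × 6 × 2 = 1909.5 kN.
Bearing (10 mm plate, F_u = 450 MPa): end bolts L_c = 58 − 27/2 = 44.5, R_n = min(1.2×44.5×10×450, 2.4×24×10×450) = 240.3 kN/bolt; interior L_c = 72 − 27 = 45, R_n = 243 kN/bolt. φR_n = 0.75 × (2×240.3 + 4×243) = 1089.5 kN.
Governing: min(1909.5, 1089.5) = 1089.5 kN → bearing.

1089.5 kN (bearing governs)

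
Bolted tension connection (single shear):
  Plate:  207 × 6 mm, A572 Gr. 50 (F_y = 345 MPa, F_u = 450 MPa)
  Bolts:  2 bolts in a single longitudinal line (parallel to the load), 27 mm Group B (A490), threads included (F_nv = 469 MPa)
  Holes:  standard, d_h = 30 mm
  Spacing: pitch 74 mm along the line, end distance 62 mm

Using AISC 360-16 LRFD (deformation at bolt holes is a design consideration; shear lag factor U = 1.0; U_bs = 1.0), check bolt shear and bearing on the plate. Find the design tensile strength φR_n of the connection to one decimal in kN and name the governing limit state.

Bolt shear: A_b = π(27)²/4 = 572.56 mm². φR_n = 0.75 × 469 × 572.56 × 2 × 1 = 402.8 kN.
Bearing (6 mm plate, F_u = 450 MPa): end bolts L_c = 62 − 30/2 = 47, R_n = min(1.2×47×6×450, 2.4×27×6×450) = 152.28 kN/bolt; interior L_c = 74 − 30 = 44, R_n = 142.56 kN/bolt. φR_n = 0.75 × (1×152.28 + 1×142.56) = 221.1 kN.
Governing: min(402.8, 221.1) = 221.1 kN → bearing.

221.1 kN (bearing governs)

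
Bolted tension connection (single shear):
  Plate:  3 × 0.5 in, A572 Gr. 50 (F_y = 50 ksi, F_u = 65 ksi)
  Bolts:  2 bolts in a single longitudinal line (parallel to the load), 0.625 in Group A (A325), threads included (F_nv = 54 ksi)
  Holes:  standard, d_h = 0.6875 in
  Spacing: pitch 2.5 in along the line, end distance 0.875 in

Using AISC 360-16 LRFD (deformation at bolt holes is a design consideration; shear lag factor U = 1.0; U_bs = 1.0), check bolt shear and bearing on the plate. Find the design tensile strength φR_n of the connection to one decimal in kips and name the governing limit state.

Bolt shear: A_b = π(0.625)²/4 = 0.3068 in². φR_n = 0.75 × 54 × 0.3068 × 2 × 1 = 24.9 kips.
Bearing (0.5 in plate, F_u = 65 ksi): end bolts L_c = 0.875 − 0.6875/2 = 0.53125, R_n = min(1.2×0.53125×0.5×65, 2.4×0.625×0.5×65) = 20.719 kips/bolt; interior L_c = 2.5 − 0.6875 = 1.8125, R_n = 48.75 kips/bolt. φR_n = 0.75 × (1×20.719 + 1×48.75) = 52.1 kips.
Governing: min(24.9, 52.1) = 24.9 kips → bolt shear.

24.9 kips (bolt shear governs)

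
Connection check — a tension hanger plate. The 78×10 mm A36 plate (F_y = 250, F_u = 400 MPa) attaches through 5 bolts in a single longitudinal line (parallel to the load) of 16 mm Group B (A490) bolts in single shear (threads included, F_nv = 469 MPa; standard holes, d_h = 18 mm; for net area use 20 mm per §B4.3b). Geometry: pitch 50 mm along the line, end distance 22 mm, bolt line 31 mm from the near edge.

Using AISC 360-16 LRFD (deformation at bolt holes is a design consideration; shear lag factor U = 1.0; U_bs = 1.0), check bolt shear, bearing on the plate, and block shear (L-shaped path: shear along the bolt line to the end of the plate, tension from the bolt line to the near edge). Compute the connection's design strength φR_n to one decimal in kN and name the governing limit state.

300.6 kN (block shear governs)

Bolt shear: A_b = π(16)²/4 = 201.06 mm². φR_n = 0.75 × 469 × 201.06 × 5 × 1 = 353.6 kN.
Bearing (10 mm plate, F_u = 400 MPa): end bolts L_c = 22 − 18/2 = 13, R_n = min(1.2×13×10×400, 2.4×16×10×400) = 62.4 kN/bolt; interior L_c = 50 − 18 = 32, R_n = 153.6 kN/bolt. φR_n = 0.75 × (1×62.4 + 4×153.6) = 507.6 kN.
Block shear: shear path 1×[22+4×50] = 1×222 mm, A_gv = 2220, A_nv = 1×(222 − 4.5×20)×10 = 1320 mm²; tension to near edge: (31 − 0.5×20)×10 = 210 mm². R_n = min(0.6×400×1320, 0.6×250×2220) + 1.0×400×210 = min(316.8, 333) + 84 = 400.8 kN. φR_n = 0.75 × 400.8 = 300.6 kN.
Governing: min(353.6, 507.6, 300.6) = 300.6 kN → block shear.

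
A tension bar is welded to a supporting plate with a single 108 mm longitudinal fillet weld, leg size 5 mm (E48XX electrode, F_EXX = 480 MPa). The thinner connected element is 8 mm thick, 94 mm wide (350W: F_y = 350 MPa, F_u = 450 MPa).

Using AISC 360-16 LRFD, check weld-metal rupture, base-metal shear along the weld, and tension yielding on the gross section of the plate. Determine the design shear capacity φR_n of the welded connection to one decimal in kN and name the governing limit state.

82.5 kN (weld metal governs)

Weld metal: throat = 0.707×5 = 3.535 mm, L = 108 mm. φR_n = 0.75 × 0.6 × 480 × 3.535 × 108 = 82.5 kN.
Base metal shear (8 mm plate): yield φR_n = 1.0×0.6×350×8×108 = 181.4 kN; rupture φR_n = 0.75×0.6×450×8×108 = 175.0 kN; take 175.0 kN (rupture).
Tension yield (gross): A_g = 94×8 = 752 mm². φR_n = 0.90 × 350 × 752 = 236.9 kN.
Governing: min(82.5, 175.0, 236.9) = 82.5 kN → weld metal.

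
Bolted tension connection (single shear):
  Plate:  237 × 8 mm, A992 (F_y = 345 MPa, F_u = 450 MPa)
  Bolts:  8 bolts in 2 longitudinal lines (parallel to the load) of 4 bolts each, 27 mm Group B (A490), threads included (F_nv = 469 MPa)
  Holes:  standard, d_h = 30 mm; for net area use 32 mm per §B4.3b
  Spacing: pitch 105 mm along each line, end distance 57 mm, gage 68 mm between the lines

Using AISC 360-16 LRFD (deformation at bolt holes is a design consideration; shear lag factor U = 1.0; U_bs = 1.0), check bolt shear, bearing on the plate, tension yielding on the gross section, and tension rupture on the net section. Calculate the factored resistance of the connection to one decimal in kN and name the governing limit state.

467.1 kN (net-section rupture governs)

Bolt shear: A_b = π(27)²/4 = 572.56 mm². φR_n = 0.75 × 469 × 572.56 × 8 × 1 = 1611.2 kN.
Bearing (8 mm plate, F_u = 450 MPa): end bolts L_c = 57 − 30/2 = 42, R_n = min(1.2×42×8×450, 2.4×27×8×450) = 181.44 kN/bolt; interior L_c = 105 − 30 = 75, R_n = 233.28 kN/bolt. φR_n = 0.75 × (2×181.44 + 6×233.28) = 1321.9 kN.
Tension yield (gross): A_g = 237×8 = 1896 mm². φR_n = 0.90 × 345 × 1896 = 588.7 kN.
Tension rupture (net): A_n = (237 − 2×32)×8 = 1384 mm² (U = 1.0, A_e = A_n). φR_n = 0.75 × 450 × 1384 = 467.1 kN.
Governing: min(1611.2, 1321.9, 588.7, 467.1) = 467.1 kN → net-section rupture.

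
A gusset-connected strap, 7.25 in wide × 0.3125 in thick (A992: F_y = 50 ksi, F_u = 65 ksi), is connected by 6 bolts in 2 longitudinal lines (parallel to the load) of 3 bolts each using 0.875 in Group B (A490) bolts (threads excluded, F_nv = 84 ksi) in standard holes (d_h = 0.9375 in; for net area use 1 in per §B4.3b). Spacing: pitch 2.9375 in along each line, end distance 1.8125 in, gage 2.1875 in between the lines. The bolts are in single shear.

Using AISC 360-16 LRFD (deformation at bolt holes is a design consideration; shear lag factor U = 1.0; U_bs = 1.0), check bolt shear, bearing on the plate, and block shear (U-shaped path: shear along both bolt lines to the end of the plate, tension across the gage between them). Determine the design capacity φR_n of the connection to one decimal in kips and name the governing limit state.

Bolt shear: A_b = π(0.875)²/4 = 0.60132 in². φR_n = 0.75 × 84 × 0.60132 × 6 × 1 = 227.3 kips.
Bearing (0.3125 in plate, F_u = 65 ksi): end bolts L_c = 1.8125 − 0.9375/2 = 1.34375, R_n = min(1.2×1.34375×0.3125×65, 2.4×0.875×0.3125×65) = 32.754 kips/bolt; interior L_c = 2.9375 − 0.9375 = 2, R_n = 42.656 kips/bolt. φR_n = 0.75 × (2×32.754 + 4×42.656) = 177.1 kips.
Block shear: shear path 2×[1.8125+2×2.9375] = 2×7.6875 in, A_gv = 4.8047, A_nv = 2×(7.6875 − 2.5×1)×0.3125 = 3.2422 in²; tension across gage: (2.1875 − 1×1)×0.3125 = 0.37109 in². R_n = min(0.6×65×3.2422, 0.6×50×4.8047) + 1.0×65×0.37109 = min(126.45, 144.14) + 24.121 = 150.57 kips. φR_n = 0.75 × 150.57 = 112.9 kips.
Governing: min(227.3, 177.1, 112.9) = 112.9 kips → block shear.

112.9 kips (block shear governs)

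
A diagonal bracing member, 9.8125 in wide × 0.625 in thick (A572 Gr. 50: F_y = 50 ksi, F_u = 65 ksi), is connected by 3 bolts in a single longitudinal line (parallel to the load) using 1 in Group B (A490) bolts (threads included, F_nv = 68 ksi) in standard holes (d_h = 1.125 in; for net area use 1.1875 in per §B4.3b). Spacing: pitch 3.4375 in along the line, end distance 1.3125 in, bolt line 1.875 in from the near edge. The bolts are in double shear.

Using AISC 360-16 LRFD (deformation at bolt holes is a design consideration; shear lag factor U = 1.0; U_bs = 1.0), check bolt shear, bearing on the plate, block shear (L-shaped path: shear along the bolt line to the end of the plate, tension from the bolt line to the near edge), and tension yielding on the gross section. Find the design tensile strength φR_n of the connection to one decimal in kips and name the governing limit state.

134.4 kips (block shear governs)

Bolt shear: A_b = π(1)²/4 = 0.7854 in². φR_n = 0.75 × 68 × 0.7854 × 3 × 2 = 240.3 kips.
Bearing (0.625 in plate, F_u = 65 ksi): end bolts L_c = 1.3125 − 1.125/2 = 0.75, R_n = min(1.2×0.75×0.625×65, 2.4×1×0.625×65) = 36.563 kips/bolt; interior L_c = 3.4375 − 1.125 = 2.3125, R_n = 97.5 kips/bolt. φR_n = 0.75 × (1×36.563 + 2×97.5) = 173.7 kips.
Block shear: shear path 1×[1.3125+2×3.4375] = 1×8.1875 in, A_gv = 5.1172, A_nv = 1×(8.1875 − 2.5×1.1875)×0.625 = 3.2617 in²; tension to near edge: (1.875 − 0.5×1.1875)×0.625 = 0.80078 in². R_n = min(0.6×65×3.2617, 0.6×50×5.1172) + 1.0×65×0.80078 = min(127.21, 153.52) + 52.051 = 179.26 kips. φR_n = 0.75 × 179.26 = 134.4 kips.
Tension yield (gross): A_g = 9.8125×0.625 = 6.1328 in². φR_n = 0.90 × 50 × 6.1328 = 276.0 kips.
Governing: min(240.3, 173.7, 134.4, 276.0) = 134.4 kips → block shear.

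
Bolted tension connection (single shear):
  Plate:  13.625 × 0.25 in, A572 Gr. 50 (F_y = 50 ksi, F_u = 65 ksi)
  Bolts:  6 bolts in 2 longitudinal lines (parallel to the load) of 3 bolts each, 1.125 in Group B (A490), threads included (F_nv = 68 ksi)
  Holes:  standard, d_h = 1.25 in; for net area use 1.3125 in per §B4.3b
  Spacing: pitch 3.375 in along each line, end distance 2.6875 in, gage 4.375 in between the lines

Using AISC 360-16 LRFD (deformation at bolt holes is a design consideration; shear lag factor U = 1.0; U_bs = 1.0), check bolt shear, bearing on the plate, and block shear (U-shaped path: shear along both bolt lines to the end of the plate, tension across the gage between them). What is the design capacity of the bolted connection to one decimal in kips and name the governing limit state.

127.4 kips (block shear governs)

Bolt shear: A_b = π(1.125)²/4 = 0.99402 in². φR_n = 0.75 × 68 × 0.99402 × 6 × 1 = 304.2 kips.
Bearing (0.25 in plate, F_u = 65 ksi): end bolts L_c = 2.6875 − 1.25/2 = 2.0625, R_n = min(1.2×2.0625×0.25×65, 2.4×1.125×0.25×65) = 40.219 kips/bolt; interior L_c = 3.375 − 1.25 = 2.125, R_n = 41.438 kips/bolt. φR_n = 0.75 × (2×40.219 + 4×41.438) = 184.6 kips.
Block shear: shear path 2×[2.6875+2×3.375] = 2×9.4375 in, A_gv = 4.7188, A_nv = 2×(9.4375 − 2.5×1.3125)×0.25 = 3.0781 in²; tension across gage: (4.375 − 1×1.3125)×0.25 = 0.76563 in². R_n = min(0.6×65×3.0781, 0.6×50×4.7188) + 1.0×65×0.76563 = min(120.05, 141.56) + 49.766 = 169.82 kips. φR_n = 0.75 × 169.82 = 127.4 kips.
Governing: min(304.2, 184.6, 127.4) = 127.4 kips → block shear.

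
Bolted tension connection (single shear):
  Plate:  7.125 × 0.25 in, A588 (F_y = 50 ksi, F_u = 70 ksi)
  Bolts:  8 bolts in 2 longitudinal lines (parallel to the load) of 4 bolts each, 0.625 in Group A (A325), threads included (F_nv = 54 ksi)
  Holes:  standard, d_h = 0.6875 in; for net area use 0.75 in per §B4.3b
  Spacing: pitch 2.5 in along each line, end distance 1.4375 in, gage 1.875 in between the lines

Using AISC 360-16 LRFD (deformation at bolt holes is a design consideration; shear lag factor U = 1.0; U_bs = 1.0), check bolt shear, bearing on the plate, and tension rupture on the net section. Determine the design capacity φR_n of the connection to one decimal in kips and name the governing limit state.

Bolt shear: A_b = π(0.625)²/4 = 0.3068 in². φR_n = 0.75 × 54 × 0.3068 × 8 × 1 = 99.4 kips.
Bearing (0.25 in plate, F_u = 70 ksi): end bolts L_c = 1.4375 − 0.6875/2 = 1.09375, R_n = min(1.2×1.09375×0.25×70, 2.4×0.625×0.25×70) = 22.969 kips/bolt; interior L_c = 2.5 − 0.6875 = 1.8125, R_n = 26.25 kips/bolt. φR_n = 0.75 × (2×22.969 + 6×26.25) = 152.6 kips.
Tension rupture (net): A_n = (7.125 − 2×0.75)×0.25 = 1.4063 in² (U = 1.0, A_e = A_n). φR_n = 0.75 × 70 × 1.4063 = 73.8 kips.
Governing: min(99.4, 152.6, 73.8) = 73.8 kips → net-section rupture.

73.8 kips (net-section rupture governs)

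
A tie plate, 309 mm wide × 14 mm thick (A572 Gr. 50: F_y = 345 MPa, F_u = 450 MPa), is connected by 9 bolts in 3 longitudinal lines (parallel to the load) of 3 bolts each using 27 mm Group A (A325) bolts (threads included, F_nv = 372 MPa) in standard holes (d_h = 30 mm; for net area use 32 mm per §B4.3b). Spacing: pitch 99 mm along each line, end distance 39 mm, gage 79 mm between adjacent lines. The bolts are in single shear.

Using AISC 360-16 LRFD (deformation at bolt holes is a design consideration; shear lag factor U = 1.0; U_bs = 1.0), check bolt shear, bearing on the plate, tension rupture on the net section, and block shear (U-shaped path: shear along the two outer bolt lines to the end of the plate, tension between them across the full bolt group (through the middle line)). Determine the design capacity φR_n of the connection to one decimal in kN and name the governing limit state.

Bolt shear: A_b = π(27)²/4 = 572.56 mm². φR_n = 0.75 × 372 × 572.56 × 9 × 1 = 1437.7 kN.
Bearing (14 mm plate, F_u = 450 MPa): end bolts L_c = 39 − 30/2 = 24, R_n = min(1.2×24×14×450, 2.4×27×14×450) = 181.44 kN/bolt; interior L_c = 99 − 30 = 69, R_n = 408.24 kN/bolt. φR_n = 0.75 × (3×181.44 + 6×408.24) = 2245.3 kN.
Tension rupture (net): A_n = (309 − 3×32)×14 = 2982 mm² (U = 1.0, A_e = A_n). φR_n = 0.75 × 450 × 2982 = 1006.4 kN.
Block shear: shear path 2×[39+2×99] = 2×237 mm, A_gv = 6636, A_nv = 2×(237 − 2.5×32)×14 = 4396 mm²; tension across gage: (158 − 2×32)×14 = 1316 mm². R_n = min(0.6×450×4396, 0.6×345×6636) + 1.0×450×1316 = min(1186.9, 1373.7) + 592.2 = 1779.1 kN. φR_n = 0.75 × 1779.1 = 1334.3 kN.
Governing: min(1437.7, 2245.3, 1006.4, 1334.3) = 1006.4 kN → net-section rupture.

1006.4 kN (net-section rupture governs)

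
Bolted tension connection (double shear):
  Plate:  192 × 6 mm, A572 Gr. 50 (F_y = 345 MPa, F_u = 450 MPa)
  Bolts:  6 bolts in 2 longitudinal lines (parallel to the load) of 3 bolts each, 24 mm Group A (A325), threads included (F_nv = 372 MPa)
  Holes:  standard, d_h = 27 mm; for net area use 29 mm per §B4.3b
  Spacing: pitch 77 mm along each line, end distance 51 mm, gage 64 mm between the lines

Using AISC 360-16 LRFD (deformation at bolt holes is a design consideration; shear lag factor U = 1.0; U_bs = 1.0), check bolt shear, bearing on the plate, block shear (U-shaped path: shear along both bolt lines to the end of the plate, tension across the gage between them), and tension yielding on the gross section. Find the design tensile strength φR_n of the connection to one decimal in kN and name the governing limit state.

Bolt shear: A_b = π(24)²/4 = 452.39 mm². φR_n = 0.75 × 372 × 452.39 × 6 × 2 = 1514.6 kN.
Bearing (6 mm plate, F_u = 450 MPa): end bolts L_c = 51 − 27/2 = 37.5, R_n = min(1.2×37.5×6×450, 2.4×24×6×450) = 121.5 kN/bolt; interior L_c = 77 − 27 = 50, R_n = 155.52 kN/bolt. φR_n = 0.75 × (2×121.5 + 4×155.52) = 648.8 kN.
Block shear: shear path 2×[51+2×77] = 2×205 mm, A_gv = 2460, A_nv = 2×(205 − 2.5×29)×6 = 1590 mm²; tension across gage: (64 − 1×29)×6 = 210 mm². R_n = min(0.6×450×1590, 0.6×345×2460) + 1.0×450×210 = min(429.3, 509.22) + 94.5 = 523.8 kN. φR_n = 0.75 × 523.8 = 392.9 kN.
Tension yield (gross): A_g = 192×6 = 1152 mm². φR_n = 0.90 × 345 × 1152 = 357.7 kN.
Governing: min(1514.6, 648.8, 392.9, 357.7) = 357.7 kN → gross-section yield.

357.7 kN (gross-section yield governs)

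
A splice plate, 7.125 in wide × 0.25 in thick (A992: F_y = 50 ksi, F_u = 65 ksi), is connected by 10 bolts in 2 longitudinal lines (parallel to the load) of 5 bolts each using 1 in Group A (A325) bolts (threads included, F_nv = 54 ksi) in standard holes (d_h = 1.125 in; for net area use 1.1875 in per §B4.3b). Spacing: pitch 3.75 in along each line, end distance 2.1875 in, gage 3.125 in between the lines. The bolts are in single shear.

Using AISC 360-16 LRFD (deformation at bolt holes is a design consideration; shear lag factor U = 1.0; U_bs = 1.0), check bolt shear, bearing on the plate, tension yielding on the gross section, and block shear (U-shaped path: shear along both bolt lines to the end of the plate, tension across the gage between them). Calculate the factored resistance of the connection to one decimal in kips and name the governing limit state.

80.2 kips (gross-section yield governs)

Bolt shear: A_b = π(1)²/4 = 0.7854 in². φR_n = 0.75 × 54 × 0.7854 × 10 × 1 = 318.1 kips.
Bearing (0.25 in plate, F_u = 65 ksi): end bolts L_c = 2.1875 − 1.125/2 = 1.625, R_n = min(1.2×1.625×0.25×65, 2.4×1×0.25×65) = 31.688 kips/bolt; interior L_c = 3.75 − 1.125 = 2.625, R_n = 39 kips/bolt. φR_n = 0.75 × (2×31.688 + 8×39) = 281.5 kips.
Tension yield (gross): A_g = 7.125×0.25 = 1.7813 in². φR_n = 0.90 × 50 × 1.7813 = 80.2 kips.
Block shear: shear path 2×[2.1875+4×3.75] = 2×17.1875 in, A_gv = 8.5938, A_nv = 2×(17.1875 − 4.5×1.1875)×0.25 = 5.9219 in²; tension across gage: (3.125 − 1×1.1875)×0.25 = 0.48438 in². R_n = min(0.6×65×5.9219, 0.6×50×8.5938) + 1.0×65×0.48438 = min(230.95, 257.81) + 31.485 = 262.44 kips. φR_n = 0.75 × 262.44 = 196.8 kips.
Governing: min(318.1, 281.5, 80.2, 196.8) = 80.2 kips → gross-section yield.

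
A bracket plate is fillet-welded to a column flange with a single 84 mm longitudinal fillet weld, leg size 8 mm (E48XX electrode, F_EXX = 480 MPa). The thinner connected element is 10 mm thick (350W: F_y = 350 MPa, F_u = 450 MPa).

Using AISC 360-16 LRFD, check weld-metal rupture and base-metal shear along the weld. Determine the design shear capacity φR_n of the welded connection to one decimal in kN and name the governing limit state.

Weld metal: throat = 0.707×8 = 5.656 mm, L = 84 mm. φR_n = 0.75 × 0.6 × 480 × 5.656 × 84 = 102.6 kN.
Base metal shear (10 mm plate): yield φR_n = 1.0×0.6×350×10×84 = 176.4 kN; rupture φR_n = 0.75×0.6×450×10×84 = 170.1 kN; take 170.1 kN (rupture).
Governing: min(102.6, 170.1) = 102.6 kN → weld metal.

102.6 kN (weld metal governs)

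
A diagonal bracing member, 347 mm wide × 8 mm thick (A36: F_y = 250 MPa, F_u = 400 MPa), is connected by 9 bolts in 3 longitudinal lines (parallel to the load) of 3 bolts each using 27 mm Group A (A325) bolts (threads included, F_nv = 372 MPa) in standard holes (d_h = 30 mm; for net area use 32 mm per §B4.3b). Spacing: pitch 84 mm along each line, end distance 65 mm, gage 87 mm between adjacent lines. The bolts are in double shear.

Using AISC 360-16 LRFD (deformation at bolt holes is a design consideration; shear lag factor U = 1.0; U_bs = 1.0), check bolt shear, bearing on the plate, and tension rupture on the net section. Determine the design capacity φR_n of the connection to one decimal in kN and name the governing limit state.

Bolt shear: A_b = π(27)²/4 = 572.56 mm². φR_n = 0.75 × 372 × 572.56 × 9 × 2 = 2875.4 kN.
Bearing (8 mm plate, F_u = 400 MPa): end bolts L_c = 65 − 30/2 = 50, R_n = min(1.2×50×8×400, 2.4×27×8×400) = 192 kN/bolt; interior L_c = 84 − 30 = 54, R_n = 207.36 kN/bolt. φR_n = 0.75 × (3×192 + 6×207.36) = 1365.1 kN.
Tension rupture (net): A_n = (347 − 3×32)×8 = 2008 mm² (U = 1.0, A_e = A_n). φR_n = 0.75 × 400 × 2008 = 602.4 kN.
Governing: min(2875.4, 1365.1, 602.4) = 602.4 kN → net-section rupture.

602.4 kN (net-section rupture governs)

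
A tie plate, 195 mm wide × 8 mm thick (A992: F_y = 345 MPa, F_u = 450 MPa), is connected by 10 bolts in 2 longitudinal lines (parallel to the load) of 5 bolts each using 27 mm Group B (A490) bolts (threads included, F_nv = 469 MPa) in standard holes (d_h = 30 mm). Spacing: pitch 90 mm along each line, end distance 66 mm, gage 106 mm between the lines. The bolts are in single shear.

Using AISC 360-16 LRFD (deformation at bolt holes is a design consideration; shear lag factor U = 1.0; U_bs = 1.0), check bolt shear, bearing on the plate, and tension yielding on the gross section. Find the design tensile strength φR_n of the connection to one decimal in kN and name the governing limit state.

484.4 kN (gross-section yield governs)

Bolt shear: A_b = π(27)²/4 = 572.56 mm². φR_n = 0.75 × 469 × 572.56 × 10 × 1 = 2014.0 kN.
Bearing (8 mm plate, F_u = 450 MPa): end bolts L_c = 66 − 30/2 = 51, R_n = min(1.2×51×8×450, 2.4×27×8×450) = 220.32 kN/bolt; interior L_c = 90 − 30 = 60, R_n = 233.28 kN/bolt. φR_n = 0.75 × (2×220.32 + 8×233.28) = 1730.2 kN.
Tension yield (gross): A_g = 195×8 = 1560 mm². φR_n = 0.90 × 345 × 1560 = 484.4 kN.
Governing: min(2014.0, 1730.2, 484.4) = 484.4 kN → gross-section yield.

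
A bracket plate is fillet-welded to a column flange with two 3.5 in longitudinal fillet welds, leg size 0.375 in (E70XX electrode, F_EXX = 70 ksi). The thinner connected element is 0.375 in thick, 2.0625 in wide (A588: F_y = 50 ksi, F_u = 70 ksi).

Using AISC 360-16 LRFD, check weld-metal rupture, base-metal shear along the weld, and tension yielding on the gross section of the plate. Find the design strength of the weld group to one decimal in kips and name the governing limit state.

34.8 kips (gross-section yield governs)

Weld metal: throat = 0.707×0.375 = 0.26513 in, L = 2×3.5 = 7 in. φR_n = 0.75 × 0.6 × 70 × 0.26513 × 7 = 58.5 kips.
Base metal shear (0.375 in plate): yield φR_n = 1.0×0.6×50×0.375×7 = 78.8 kips; rupture φR_n = 0.75×0.6×70×0.375×7 = 82.7 kips; take 78.8 kips (yield).
Tension yield (gross): A_g = 2.0625×0.375 = 0.77344 in². φR_n = 0.90 × 50 × 0.77344 = 34.8 kips.
Governing: min(58.5, 78.8, 34.8) = 34.8 kips → gross-section yield.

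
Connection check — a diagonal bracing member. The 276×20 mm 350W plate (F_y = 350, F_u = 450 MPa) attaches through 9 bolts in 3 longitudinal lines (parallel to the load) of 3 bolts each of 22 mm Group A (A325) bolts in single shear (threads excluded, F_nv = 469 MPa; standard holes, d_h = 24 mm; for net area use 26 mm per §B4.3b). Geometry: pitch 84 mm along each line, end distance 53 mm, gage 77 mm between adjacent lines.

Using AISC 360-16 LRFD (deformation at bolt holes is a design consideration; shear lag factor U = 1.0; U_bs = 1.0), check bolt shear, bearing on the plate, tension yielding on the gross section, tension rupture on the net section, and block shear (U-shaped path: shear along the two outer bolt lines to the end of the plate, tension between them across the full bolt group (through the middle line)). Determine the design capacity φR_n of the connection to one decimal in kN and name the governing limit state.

1203.4 kN (bolt shear governs)

Bolt shear: A_b = π(22)²/4 = 380.13 mm². φR_n = 0.75 × 469 × 380.13 × 9 × 1 = 1203.4 kN.
Bearing (20 mm plate, F_u = 450 MPa): end bolts L_c = 53 − 24/2 = 41, R_n = min(1.2×41×20×450, 2.4×22×20×450) = 442.8 kN/bolt; interior L_c = 84 − 24 = 60, R_n = 475.2 kN/bolt. φR_n = 0.75 × (3×442.8 + 6×475.2) = 3134.7 kN.
Tension yield (gross): A_g = 276×20 = 5520 mm². φR_n = 0.90 × 350 × 5520 = 1738.8 kN.
Tension rupture (net): A_n = (276 − 3×26)×20 = 3960 mm² (U = 1.0, A_e = A_n). φR_n = 0.75 × 450 × 3960 = 1336.5 kN.
Block shear: shear path 2×[53+2×84] = 2×221 mm, A_gv = 8840, A_nv = 2×(221 − 2.5×26)×20 = 6240 mm²; tension across gage: (154 − 2×26)×20 = 2040 mm². R_n = min(0.6×450×6240, 0.6×350×8840) + 1.0×450×2040 = min(1684.8, 1856.4) + 918 = 2602.8 kN. φR_n = 0.75 × 2602.8 = 1952.1 kN.
Governing: min(1203.4, 3134.7, 1738.8, 1336.5, 1952.1) = 1203.4 kN → bolt shear.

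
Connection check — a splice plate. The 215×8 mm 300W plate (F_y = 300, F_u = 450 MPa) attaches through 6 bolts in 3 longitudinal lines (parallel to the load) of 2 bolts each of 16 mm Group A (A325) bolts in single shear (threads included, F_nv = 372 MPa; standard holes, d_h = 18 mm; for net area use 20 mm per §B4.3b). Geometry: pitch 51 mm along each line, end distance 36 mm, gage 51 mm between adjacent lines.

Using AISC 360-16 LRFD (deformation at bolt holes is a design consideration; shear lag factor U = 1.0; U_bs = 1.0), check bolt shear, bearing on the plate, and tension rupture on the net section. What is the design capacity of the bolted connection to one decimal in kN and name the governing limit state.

Bolt shear: A_b = π(16)²/4 = 201.06 mm². φR_n = 0.75 × 372 × 201.06 × 6 × 1 = 336.6 kN.
Bearing (8 mm plate, F_u = 450 MPa): end bolts L_c = 36 − 18/2 = 27, R_n = min(1.2×27×8×450, 2.4×16×8×450) = 116.64 kN/bolt; interior L_c = 51 − 18 = 33, R_n = 138.24 kN/bolt. φR_n = 0.75 × (3×116.64 + 3×138.24) = 573.5 kN.
Tension rupture (net): A_n = (215 − 3×20)×8 = 1240 mm² (U = 1.0, A_e = A_n). φR_n = 0.75 × 450 × 1240 = 418.5 kN.
Governing: min(336.6, 573.5, 418.5) = 336.6 kN → bolt shear.

336.6 kN (bolt shear governs)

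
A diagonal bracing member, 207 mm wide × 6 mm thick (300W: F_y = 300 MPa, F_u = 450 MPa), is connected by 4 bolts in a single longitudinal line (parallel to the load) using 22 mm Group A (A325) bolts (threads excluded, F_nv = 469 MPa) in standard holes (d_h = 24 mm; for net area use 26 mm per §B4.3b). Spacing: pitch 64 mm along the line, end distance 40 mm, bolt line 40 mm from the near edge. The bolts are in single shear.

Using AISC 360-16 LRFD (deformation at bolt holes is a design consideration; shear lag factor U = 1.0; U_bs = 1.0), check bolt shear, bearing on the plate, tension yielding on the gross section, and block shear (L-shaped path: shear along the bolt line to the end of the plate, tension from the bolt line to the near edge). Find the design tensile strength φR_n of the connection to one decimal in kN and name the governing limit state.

Bolt shear: A_b = π(22)²/4 = 380.13 mm². φR_n = 0.75 × 469 × 380.13 × 4 × 1 = 534.8 kN.
Bearing (6 mm plate, F_u = 450 MPa): end bolts L_c = 40 − 24/2 = 28, R_n = min(1.2×28×6×450, 2.4×22×6×450) = 90.72 kN/bolt; interior L_c = 64 − 24 = 40, R_n = 129.6 kN/bolt. φR_n = 0.75 × (1×90.72 + 3×129.6) = 359.6 kN.
Tension yield (gross): A_g = 207×6 = 1242 mm². φR_n = 0.90 × 300 × 1242 = 335.3 kN.
Block shear: shear path 1×[40+3×64] = 1×232 mm, A_gv = 1392, A_nv = 1×(232 − 3.5×26)×6 = 846 mm²; tension to near edge: (40 − 0.5×26)×6 = 162 mm². R_n = min(0.6×450×846, 0.6×300×1392) + 1.0×450×162 = min(228.42, 250.56) + 72.9 = 301.32 kN. φR_n = 0.75 × 301.32 = 226.0 kN.
Governing: min(534.8, 359.6, 335.3, 226.0) = 226.0 kN → block shear.

226.0 kN (block shear governs)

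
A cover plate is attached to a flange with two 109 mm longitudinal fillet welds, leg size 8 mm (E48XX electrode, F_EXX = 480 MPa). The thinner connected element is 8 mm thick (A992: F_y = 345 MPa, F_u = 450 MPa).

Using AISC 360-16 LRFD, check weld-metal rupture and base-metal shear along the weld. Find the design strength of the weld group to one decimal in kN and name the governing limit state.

Weld metal: throat = 0.707×8 = 5.656 mm, L = 2×109 = 218 mm. φR_n = 0.75 × 0.6 × 480 × 5.656 × 218 = 266.3 kN.
Base metal shear (8 mm plate): yield φR_n = 1.0×0.6×345×8×218 = 361.0 kN; rupture φR_n = 0.75×0.6×450×8×218 = 353.2 kN; take 353.2 kN (rupture).
Governing: min(266.3, 353.2) = 266.3 kN → weld metal.

266.3 kN (weld metal governs)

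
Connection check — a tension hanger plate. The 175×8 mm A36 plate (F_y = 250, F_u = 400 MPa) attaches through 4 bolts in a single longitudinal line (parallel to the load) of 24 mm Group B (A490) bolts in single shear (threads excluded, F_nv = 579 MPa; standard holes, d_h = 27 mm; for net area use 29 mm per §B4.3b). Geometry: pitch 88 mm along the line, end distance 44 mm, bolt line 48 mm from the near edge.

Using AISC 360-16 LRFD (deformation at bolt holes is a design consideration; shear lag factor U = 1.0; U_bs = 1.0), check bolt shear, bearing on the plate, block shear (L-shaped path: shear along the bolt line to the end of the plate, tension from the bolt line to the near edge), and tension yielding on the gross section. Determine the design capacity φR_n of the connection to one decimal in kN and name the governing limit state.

Bolt shear: A_b = π(24)²/4 = 452.39 mm². φR_n = 0.75 × 579 × 452.39 × 4 × 1 = 785.8 kN.
Bearing (8 mm plate, F_u = 400 MPa): end bolts L_c = 44 − 27/2 = 30.5, R_n = min(1.2×30.5×8×400, 2.4×24×8×400) = 117.12 kN/bolt; interior L_c = 88 − 27 = 61, R_n = 184.32 kN/bolt. φR_n = 0.75 × (1×117.12 + 3×184.32) = 502.6 kN.
Block shear: shear path 1×[44+3×88] = 1×308 mm, A_gv = 2464, A_nv = 1×(308 − 3.5×29)×8 = 1652 mm²; tension to near edge: (48 − 0.5×29)×8 = 268 mm². R_n = min(0.6×400×1652, 0.6×250×2464) + 1.0×400×268 = min(396.48, 369.6) + 107.2 = 476.8 kN. φR_n = 0.75 × 476.8 = 357.6 kN.
Tension yield (gross): A_g = 175×8 = 1400 mm². φR_n = 0.90 × 250 × 1400 = 315.0 kN.
Governing: min(785.8, 502.6, 357.6, 315.0) = 315.0 kN → gross-section yield.

315.0 kN (gross-section yield governs)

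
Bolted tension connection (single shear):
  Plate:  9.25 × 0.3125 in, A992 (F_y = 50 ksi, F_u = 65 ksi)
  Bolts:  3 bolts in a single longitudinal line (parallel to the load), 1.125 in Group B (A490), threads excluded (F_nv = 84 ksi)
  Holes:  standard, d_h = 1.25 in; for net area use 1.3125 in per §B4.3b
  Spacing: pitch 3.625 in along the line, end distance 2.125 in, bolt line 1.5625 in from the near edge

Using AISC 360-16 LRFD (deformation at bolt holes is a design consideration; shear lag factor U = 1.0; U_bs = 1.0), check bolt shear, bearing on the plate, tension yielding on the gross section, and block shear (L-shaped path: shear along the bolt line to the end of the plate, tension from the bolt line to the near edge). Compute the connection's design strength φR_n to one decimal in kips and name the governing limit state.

Bolt shear: A_b = π(1.125)²/4 = 0.99402 in². φR_n = 0.75 × 84 × 0.99402 × 3 × 1 = 187.9 kips.
Bearing (0.3125 in plate, F_u = 65 ksi): end bolts L_c = 2.125 − 1.25/2 = 1.5, R_n = min(1.2×1.5×0.3125×65, 2.4×1.125×0.3125×65) = 36.563 kips/bolt; interior L_c = 3.625 − 1.25 = 2.375, R_n = 54.844 kips/bolt. φR_n = 0.75 × (1×36.563 + 2×54.844) = 109.7 kips.
Tension yield (gross): A_g = 9.25×0.3125 = 2.8906 in². φR_n = 0.90 × 50 × 2.8906 = 130.1 kips.
Block shear: shear path 1×[2.125+2×3.625] = 1×9.375 in, A_gv = 2.9297, A_nv = 1×(9.375 − 2.5×1.3125)×0.3125 = 1.9043 in²; tension to near edge: (1.5625 − 0.5×1.3125)×0.3125 = 0.2832 in². R_n = min(0.6×65×1.9043, 0.6×50×2.9297) + 1.0×65×0.2832 = min(74.268, 87.891) + 18.408 = 92.676 kips. φR_n = 0.75 × 92.676 = 69.5 kips.
Governing: min(187.9, 109.7, 130.1, 69.5) = 69.5 kips → block shear.

69.5 kips (block shear governs)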